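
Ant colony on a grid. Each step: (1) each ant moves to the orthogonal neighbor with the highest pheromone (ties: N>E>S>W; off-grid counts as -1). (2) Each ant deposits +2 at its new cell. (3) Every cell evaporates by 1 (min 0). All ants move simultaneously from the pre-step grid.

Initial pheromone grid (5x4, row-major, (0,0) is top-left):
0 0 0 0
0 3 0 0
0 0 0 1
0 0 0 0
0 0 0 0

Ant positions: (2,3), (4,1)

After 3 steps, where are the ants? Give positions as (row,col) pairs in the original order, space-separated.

Step 1: ant0:(2,3)->N->(1,3) | ant1:(4,1)->N->(3,1)
  grid max=2 at (1,1)
Step 2: ant0:(1,3)->N->(0,3) | ant1:(3,1)->N->(2,1)
  grid max=1 at (0,3)
Step 3: ant0:(0,3)->S->(1,3) | ant1:(2,1)->N->(1,1)
  grid max=2 at (1,1)

(1,3) (1,1)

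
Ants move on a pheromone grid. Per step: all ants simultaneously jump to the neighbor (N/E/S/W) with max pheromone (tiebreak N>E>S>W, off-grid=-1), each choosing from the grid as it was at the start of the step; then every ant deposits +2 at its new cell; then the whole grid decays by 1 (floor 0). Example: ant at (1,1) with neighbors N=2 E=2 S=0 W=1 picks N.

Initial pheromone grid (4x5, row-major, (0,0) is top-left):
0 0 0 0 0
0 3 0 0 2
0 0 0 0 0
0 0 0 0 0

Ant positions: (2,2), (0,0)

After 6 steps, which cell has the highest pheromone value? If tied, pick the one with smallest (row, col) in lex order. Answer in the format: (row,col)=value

Answer: (1,1)=9

Derivation:
Step 1: ant0:(2,2)->N->(1,2) | ant1:(0,0)->E->(0,1)
  grid max=2 at (1,1)
Step 2: ant0:(1,2)->W->(1,1) | ant1:(0,1)->S->(1,1)
  grid max=5 at (1,1)
Step 3: ant0:(1,1)->N->(0,1) | ant1:(1,1)->N->(0,1)
  grid max=4 at (1,1)
Step 4: ant0:(0,1)->S->(1,1) | ant1:(0,1)->S->(1,1)
  grid max=7 at (1,1)
Step 5: ant0:(1,1)->N->(0,1) | ant1:(1,1)->N->(0,1)
  grid max=6 at (1,1)
Step 6: ant0:(0,1)->S->(1,1) | ant1:(0,1)->S->(1,1)
  grid max=9 at (1,1)
Final grid:
  0 4 0 0 0
  0 9 0 0 0
  0 0 0 0 0
  0 0 0 0 0
Max pheromone 9 at (1,1)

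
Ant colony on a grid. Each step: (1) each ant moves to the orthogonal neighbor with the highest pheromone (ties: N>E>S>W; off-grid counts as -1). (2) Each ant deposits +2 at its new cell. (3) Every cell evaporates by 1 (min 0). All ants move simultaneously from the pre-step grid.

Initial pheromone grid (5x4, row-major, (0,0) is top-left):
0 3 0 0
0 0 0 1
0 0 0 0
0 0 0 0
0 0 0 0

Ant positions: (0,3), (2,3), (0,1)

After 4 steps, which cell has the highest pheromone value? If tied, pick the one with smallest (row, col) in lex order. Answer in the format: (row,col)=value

Step 1: ant0:(0,3)->S->(1,3) | ant1:(2,3)->N->(1,3) | ant2:(0,1)->E->(0,2)
  grid max=4 at (1,3)
Step 2: ant0:(1,3)->N->(0,3) | ant1:(1,3)->N->(0,3) | ant2:(0,2)->W->(0,1)
  grid max=3 at (0,1)
Step 3: ant0:(0,3)->S->(1,3) | ant1:(0,3)->S->(1,3) | ant2:(0,1)->E->(0,2)
  grid max=6 at (1,3)
Step 4: ant0:(1,3)->N->(0,3) | ant1:(1,3)->N->(0,3) | ant2:(0,2)->E->(0,3)
  grid max=7 at (0,3)
Final grid:
  0 1 0 7
  0 0 0 5
  0 0 0 0
  0 0 0 0
  0 0 0 0
Max pheromone 7 at (0,3)

Answer: (0,3)=7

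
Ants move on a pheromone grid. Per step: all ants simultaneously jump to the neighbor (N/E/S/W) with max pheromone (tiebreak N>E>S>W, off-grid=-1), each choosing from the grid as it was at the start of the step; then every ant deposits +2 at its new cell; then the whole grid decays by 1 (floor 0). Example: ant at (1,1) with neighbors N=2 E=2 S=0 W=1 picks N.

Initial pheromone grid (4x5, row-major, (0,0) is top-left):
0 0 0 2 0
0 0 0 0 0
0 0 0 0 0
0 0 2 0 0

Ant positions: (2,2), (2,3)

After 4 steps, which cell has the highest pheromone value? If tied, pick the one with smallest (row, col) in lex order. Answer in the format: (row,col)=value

Answer: (0,3)=2

Derivation:
Step 1: ant0:(2,2)->S->(3,2) | ant1:(2,3)->N->(1,3)
  grid max=3 at (3,2)
Step 2: ant0:(3,2)->N->(2,2) | ant1:(1,3)->N->(0,3)
  grid max=2 at (0,3)
Step 3: ant0:(2,2)->S->(3,2) | ant1:(0,3)->E->(0,4)
  grid max=3 at (3,2)
Step 4: ant0:(3,2)->N->(2,2) | ant1:(0,4)->W->(0,3)
  grid max=2 at (0,3)
Final grid:
  0 0 0 2 0
  0 0 0 0 0
  0 0 1 0 0
  0 0 2 0 0
Max pheromone 2 at (0,3)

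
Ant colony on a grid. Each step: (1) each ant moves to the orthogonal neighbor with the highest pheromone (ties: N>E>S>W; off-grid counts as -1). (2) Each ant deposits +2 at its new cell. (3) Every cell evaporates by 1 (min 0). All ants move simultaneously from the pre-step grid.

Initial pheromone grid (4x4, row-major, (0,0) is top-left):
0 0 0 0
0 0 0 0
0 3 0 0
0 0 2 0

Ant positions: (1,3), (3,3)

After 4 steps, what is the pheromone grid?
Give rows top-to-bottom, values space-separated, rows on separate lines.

After step 1: ants at (0,3),(3,2)
  0 0 0 1
  0 0 0 0
  0 2 0 0
  0 0 3 0
After step 2: ants at (1,3),(2,2)
  0 0 0 0
  0 0 0 1
  0 1 1 0
  0 0 2 0
After step 3: ants at (0,3),(3,2)
  0 0 0 1
  0 0 0 0
  0 0 0 0
  0 0 3 0
After step 4: ants at (1,3),(2,2)
  0 0 0 0
  0 0 0 1
  0 0 1 0
  0 0 2 0

0 0 0 0
0 0 0 1
0 0 1 0
0 0 2 0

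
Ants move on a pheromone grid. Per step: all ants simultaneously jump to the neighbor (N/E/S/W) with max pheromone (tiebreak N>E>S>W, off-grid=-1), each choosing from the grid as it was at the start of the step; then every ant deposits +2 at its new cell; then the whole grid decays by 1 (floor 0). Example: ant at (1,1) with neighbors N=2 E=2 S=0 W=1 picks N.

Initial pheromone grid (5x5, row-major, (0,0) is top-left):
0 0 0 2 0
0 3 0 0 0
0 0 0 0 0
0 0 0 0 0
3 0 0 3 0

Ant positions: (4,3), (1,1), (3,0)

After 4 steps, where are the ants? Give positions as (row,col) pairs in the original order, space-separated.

Step 1: ant0:(4,3)->N->(3,3) | ant1:(1,1)->N->(0,1) | ant2:(3,0)->S->(4,0)
  grid max=4 at (4,0)
Step 2: ant0:(3,3)->S->(4,3) | ant1:(0,1)->S->(1,1) | ant2:(4,0)->N->(3,0)
  grid max=3 at (1,1)
Step 3: ant0:(4,3)->N->(3,3) | ant1:(1,1)->N->(0,1) | ant2:(3,0)->S->(4,0)
  grid max=4 at (4,0)
Step 4: ant0:(3,3)->S->(4,3) | ant1:(0,1)->S->(1,1) | ant2:(4,0)->N->(3,0)
  grid max=3 at (1,1)

(4,3) (1,1) (3,0)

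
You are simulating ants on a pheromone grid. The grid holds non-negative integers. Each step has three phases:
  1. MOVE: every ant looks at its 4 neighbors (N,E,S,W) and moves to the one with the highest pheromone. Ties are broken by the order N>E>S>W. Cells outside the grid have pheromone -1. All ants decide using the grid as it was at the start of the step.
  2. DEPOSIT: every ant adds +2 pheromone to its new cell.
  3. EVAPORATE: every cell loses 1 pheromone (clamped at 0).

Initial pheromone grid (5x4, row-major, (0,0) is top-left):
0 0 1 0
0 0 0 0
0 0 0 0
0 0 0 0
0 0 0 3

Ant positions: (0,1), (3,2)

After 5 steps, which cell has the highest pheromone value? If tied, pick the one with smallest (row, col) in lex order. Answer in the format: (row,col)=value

Answer: (0,2)=6

Derivation:
Step 1: ant0:(0,1)->E->(0,2) | ant1:(3,2)->N->(2,2)
  grid max=2 at (0,2)
Step 2: ant0:(0,2)->E->(0,3) | ant1:(2,2)->N->(1,2)
  grid max=1 at (0,2)
Step 3: ant0:(0,3)->W->(0,2) | ant1:(1,2)->N->(0,2)
  grid max=4 at (0,2)
Step 4: ant0:(0,2)->E->(0,3) | ant1:(0,2)->E->(0,3)
  grid max=3 at (0,2)
Step 5: ant0:(0,3)->W->(0,2) | ant1:(0,3)->W->(0,2)
  grid max=6 at (0,2)
Final grid:
  0 0 6 2
  0 0 0 0
  0 0 0 0
  0 0 0 0
  0 0 0 0
Max pheromone 6 at (0,2)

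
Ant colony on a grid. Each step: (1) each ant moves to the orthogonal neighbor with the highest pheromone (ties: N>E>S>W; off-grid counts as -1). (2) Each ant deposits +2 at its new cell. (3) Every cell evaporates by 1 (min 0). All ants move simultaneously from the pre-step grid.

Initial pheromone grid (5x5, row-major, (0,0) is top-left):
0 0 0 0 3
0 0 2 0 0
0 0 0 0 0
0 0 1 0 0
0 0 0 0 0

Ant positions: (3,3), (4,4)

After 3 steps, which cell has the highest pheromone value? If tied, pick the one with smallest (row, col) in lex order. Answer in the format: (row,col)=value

Answer: (3,2)=2

Derivation:
Step 1: ant0:(3,3)->W->(3,2) | ant1:(4,4)->N->(3,4)
  grid max=2 at (0,4)
Step 2: ant0:(3,2)->N->(2,2) | ant1:(3,4)->N->(2,4)
  grid max=1 at (0,4)
Step 3: ant0:(2,2)->S->(3,2) | ant1:(2,4)->N->(1,4)
  grid max=2 at (3,2)
Final grid:
  0 0 0 0 0
  0 0 0 0 1
  0 0 0 0 0
  0 0 2 0 0
  0 0 0 0 0
Max pheromone 2 at (3,2)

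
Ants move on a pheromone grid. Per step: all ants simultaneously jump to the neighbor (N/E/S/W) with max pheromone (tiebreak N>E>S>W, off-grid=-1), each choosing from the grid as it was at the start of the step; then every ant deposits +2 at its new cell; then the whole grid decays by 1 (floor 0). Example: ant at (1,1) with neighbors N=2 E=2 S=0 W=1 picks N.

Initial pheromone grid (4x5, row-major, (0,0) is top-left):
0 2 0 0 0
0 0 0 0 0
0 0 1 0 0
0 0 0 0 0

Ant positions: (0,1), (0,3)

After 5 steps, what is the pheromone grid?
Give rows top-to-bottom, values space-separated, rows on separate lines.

After step 1: ants at (0,2),(0,4)
  0 1 1 0 1
  0 0 0 0 0
  0 0 0 0 0
  0 0 0 0 0
After step 2: ants at (0,1),(1,4)
  0 2 0 0 0
  0 0 0 0 1
  0 0 0 0 0
  0 0 0 0 0
After step 3: ants at (0,2),(0,4)
  0 1 1 0 1
  0 0 0 0 0
  0 0 0 0 0
  0 0 0 0 0
After step 4: ants at (0,1),(1,4)
  0 2 0 0 0
  0 0 0 0 1
  0 0 0 0 0
  0 0 0 0 0
After step 5: ants at (0,2),(0,4)
  0 1 1 0 1
  0 0 0 0 0
  0 0 0 0 0
  0 0 0 0 0

0 1 1 0 1
0 0 0 0 0
0 0 0 0 0
0 0 0 0 0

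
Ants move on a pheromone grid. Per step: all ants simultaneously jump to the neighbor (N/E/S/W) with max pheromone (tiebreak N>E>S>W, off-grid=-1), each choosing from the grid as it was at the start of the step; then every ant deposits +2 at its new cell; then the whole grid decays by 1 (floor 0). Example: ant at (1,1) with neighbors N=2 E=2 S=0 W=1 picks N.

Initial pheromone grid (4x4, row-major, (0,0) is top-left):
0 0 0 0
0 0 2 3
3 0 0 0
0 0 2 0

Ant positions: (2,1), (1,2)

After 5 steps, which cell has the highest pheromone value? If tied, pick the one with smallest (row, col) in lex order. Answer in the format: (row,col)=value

Step 1: ant0:(2,1)->W->(2,0) | ant1:(1,2)->E->(1,3)
  grid max=4 at (1,3)
Step 2: ant0:(2,0)->N->(1,0) | ant1:(1,3)->W->(1,2)
  grid max=3 at (1,3)
Step 3: ant0:(1,0)->S->(2,0) | ant1:(1,2)->E->(1,3)
  grid max=4 at (1,3)
Step 4: ant0:(2,0)->N->(1,0) | ant1:(1,3)->W->(1,2)
  grid max=3 at (1,3)
Step 5: ant0:(1,0)->S->(2,0) | ant1:(1,2)->E->(1,3)
  grid max=4 at (1,3)
Final grid:
  0 0 0 0
  0 0 1 4
  4 0 0 0
  0 0 0 0
Max pheromone 4 at (1,3)

Answer: (1,3)=4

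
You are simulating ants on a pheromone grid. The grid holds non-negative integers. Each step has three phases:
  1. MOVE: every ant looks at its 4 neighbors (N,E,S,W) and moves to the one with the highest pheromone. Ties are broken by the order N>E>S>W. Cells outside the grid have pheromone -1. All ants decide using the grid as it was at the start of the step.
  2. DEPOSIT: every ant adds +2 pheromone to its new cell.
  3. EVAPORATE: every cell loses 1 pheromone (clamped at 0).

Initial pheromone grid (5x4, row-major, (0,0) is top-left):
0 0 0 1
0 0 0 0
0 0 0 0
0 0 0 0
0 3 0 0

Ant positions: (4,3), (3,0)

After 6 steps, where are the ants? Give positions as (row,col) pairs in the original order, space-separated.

Step 1: ant0:(4,3)->N->(3,3) | ant1:(3,0)->N->(2,0)
  grid max=2 at (4,1)
Step 2: ant0:(3,3)->N->(2,3) | ant1:(2,0)->N->(1,0)
  grid max=1 at (1,0)
Step 3: ant0:(2,3)->N->(1,3) | ant1:(1,0)->N->(0,0)
  grid max=1 at (0,0)
Step 4: ant0:(1,3)->N->(0,3) | ant1:(0,0)->E->(0,1)
  grid max=1 at (0,1)
Step 5: ant0:(0,3)->S->(1,3) | ant1:(0,1)->E->(0,2)
  grid max=1 at (0,2)
Step 6: ant0:(1,3)->N->(0,3) | ant1:(0,2)->E->(0,3)
  grid max=3 at (0,3)

(0,3) (0,3)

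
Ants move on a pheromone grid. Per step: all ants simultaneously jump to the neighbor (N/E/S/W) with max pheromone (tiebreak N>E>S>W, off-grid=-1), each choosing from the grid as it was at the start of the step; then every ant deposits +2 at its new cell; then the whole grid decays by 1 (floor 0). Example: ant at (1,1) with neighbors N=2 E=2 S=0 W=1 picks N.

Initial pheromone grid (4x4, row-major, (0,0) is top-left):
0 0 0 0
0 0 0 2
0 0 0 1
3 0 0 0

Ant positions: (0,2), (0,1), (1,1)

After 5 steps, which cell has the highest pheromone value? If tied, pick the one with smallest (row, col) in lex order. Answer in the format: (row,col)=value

Step 1: ant0:(0,2)->E->(0,3) | ant1:(0,1)->E->(0,2) | ant2:(1,1)->N->(0,1)
  grid max=2 at (3,0)
Step 2: ant0:(0,3)->S->(1,3) | ant1:(0,2)->E->(0,3) | ant2:(0,1)->E->(0,2)
  grid max=2 at (0,2)
Step 3: ant0:(1,3)->N->(0,3) | ant1:(0,3)->S->(1,3) | ant2:(0,2)->E->(0,3)
  grid max=5 at (0,3)
Step 4: ant0:(0,3)->S->(1,3) | ant1:(1,3)->N->(0,3) | ant2:(0,3)->S->(1,3)
  grid max=6 at (0,3)
Step 5: ant0:(1,3)->N->(0,3) | ant1:(0,3)->S->(1,3) | ant2:(1,3)->N->(0,3)
  grid max=9 at (0,3)
Final grid:
  0 0 0 9
  0 0 0 7
  0 0 0 0
  0 0 0 0
Max pheromone 9 at (0,3)

Answer: (0,3)=9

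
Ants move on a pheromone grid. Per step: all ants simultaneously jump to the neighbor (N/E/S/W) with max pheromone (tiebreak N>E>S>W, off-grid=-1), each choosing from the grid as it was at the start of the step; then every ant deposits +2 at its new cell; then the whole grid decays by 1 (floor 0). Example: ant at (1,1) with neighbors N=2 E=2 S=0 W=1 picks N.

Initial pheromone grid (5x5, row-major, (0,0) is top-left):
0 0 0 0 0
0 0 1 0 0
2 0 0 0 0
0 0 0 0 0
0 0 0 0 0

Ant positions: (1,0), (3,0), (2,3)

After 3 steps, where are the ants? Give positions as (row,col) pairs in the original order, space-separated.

Step 1: ant0:(1,0)->S->(2,0) | ant1:(3,0)->N->(2,0) | ant2:(2,3)->N->(1,3)
  grid max=5 at (2,0)
Step 2: ant0:(2,0)->N->(1,0) | ant1:(2,0)->N->(1,0) | ant2:(1,3)->N->(0,3)
  grid max=4 at (2,0)
Step 3: ant0:(1,0)->S->(2,0) | ant1:(1,0)->S->(2,0) | ant2:(0,3)->E->(0,4)
  grid max=7 at (2,0)

(2,0) (2,0) (0,4)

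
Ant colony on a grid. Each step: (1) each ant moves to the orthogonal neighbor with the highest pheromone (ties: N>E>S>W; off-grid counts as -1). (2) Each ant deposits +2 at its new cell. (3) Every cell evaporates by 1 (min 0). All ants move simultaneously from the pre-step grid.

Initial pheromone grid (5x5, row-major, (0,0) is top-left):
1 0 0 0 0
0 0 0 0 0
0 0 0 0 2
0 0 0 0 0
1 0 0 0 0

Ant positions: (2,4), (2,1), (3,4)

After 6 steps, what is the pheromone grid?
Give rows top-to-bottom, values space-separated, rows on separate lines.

After step 1: ants at (1,4),(1,1),(2,4)
  0 0 0 0 0
  0 1 0 0 1
  0 0 0 0 3
  0 0 0 0 0
  0 0 0 0 0
After step 2: ants at (2,4),(0,1),(1,4)
  0 1 0 0 0
  0 0 0 0 2
  0 0 0 0 4
  0 0 0 0 0
  0 0 0 0 0
After step 3: ants at (1,4),(0,2),(2,4)
  0 0 1 0 0
  0 0 0 0 3
  0 0 0 0 5
  0 0 0 0 0
  0 0 0 0 0
After step 4: ants at (2,4),(0,3),(1,4)
  0 0 0 1 0
  0 0 0 0 4
  0 0 0 0 6
  0 0 0 0 0
  0 0 0 0 0
After step 5: ants at (1,4),(0,4),(2,4)
  0 0 0 0 1
  0 0 0 0 5
  0 0 0 0 7
  0 0 0 0 0
  0 0 0 0 0
After step 6: ants at (2,4),(1,4),(1,4)
  0 0 0 0 0
  0 0 0 0 8
  0 0 0 0 8
  0 0 0 0 0
  0 0 0 0 0

0 0 0 0 0
0 0 0 0 8
0 0 0 0 8
0 0 0 0 0
0 0 0 0 0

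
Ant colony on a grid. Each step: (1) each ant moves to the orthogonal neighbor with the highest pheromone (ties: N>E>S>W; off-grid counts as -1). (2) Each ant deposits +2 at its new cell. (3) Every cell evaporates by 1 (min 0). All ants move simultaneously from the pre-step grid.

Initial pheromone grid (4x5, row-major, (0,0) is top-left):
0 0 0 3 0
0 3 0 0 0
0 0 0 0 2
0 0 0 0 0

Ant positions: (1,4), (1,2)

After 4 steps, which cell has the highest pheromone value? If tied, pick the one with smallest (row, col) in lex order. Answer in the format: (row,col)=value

Step 1: ant0:(1,4)->S->(2,4) | ant1:(1,2)->W->(1,1)
  grid max=4 at (1,1)
Step 2: ant0:(2,4)->N->(1,4) | ant1:(1,1)->N->(0,1)
  grid max=3 at (1,1)
Step 3: ant0:(1,4)->S->(2,4) | ant1:(0,1)->S->(1,1)
  grid max=4 at (1,1)
Step 4: ant0:(2,4)->N->(1,4) | ant1:(1,1)->N->(0,1)
  grid max=3 at (1,1)
Final grid:
  0 1 0 0 0
  0 3 0 0 1
  0 0 0 0 2
  0 0 0 0 0
Max pheromone 3 at (1,1)

Answer: (1,1)=3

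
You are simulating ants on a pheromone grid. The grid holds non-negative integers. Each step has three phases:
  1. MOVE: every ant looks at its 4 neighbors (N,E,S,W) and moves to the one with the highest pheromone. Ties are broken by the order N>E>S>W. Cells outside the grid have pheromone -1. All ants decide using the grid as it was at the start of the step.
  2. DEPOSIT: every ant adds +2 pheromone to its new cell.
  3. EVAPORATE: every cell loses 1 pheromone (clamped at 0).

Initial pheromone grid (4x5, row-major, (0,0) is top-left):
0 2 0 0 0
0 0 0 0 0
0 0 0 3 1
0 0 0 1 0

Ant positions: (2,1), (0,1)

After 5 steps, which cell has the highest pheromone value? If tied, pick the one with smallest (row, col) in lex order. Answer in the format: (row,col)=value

Answer: (0,1)=5

Derivation:
Step 1: ant0:(2,1)->N->(1,1) | ant1:(0,1)->E->(0,2)
  grid max=2 at (2,3)
Step 2: ant0:(1,1)->N->(0,1) | ant1:(0,2)->W->(0,1)
  grid max=4 at (0,1)
Step 3: ant0:(0,1)->E->(0,2) | ant1:(0,1)->E->(0,2)
  grid max=3 at (0,1)
Step 4: ant0:(0,2)->W->(0,1) | ant1:(0,2)->W->(0,1)
  grid max=6 at (0,1)
Step 5: ant0:(0,1)->E->(0,2) | ant1:(0,1)->E->(0,2)
  grid max=5 at (0,1)
Final grid:
  0 5 5 0 0
  0 0 0 0 0
  0 0 0 0 0
  0 0 0 0 0
Max pheromone 5 at (0,1)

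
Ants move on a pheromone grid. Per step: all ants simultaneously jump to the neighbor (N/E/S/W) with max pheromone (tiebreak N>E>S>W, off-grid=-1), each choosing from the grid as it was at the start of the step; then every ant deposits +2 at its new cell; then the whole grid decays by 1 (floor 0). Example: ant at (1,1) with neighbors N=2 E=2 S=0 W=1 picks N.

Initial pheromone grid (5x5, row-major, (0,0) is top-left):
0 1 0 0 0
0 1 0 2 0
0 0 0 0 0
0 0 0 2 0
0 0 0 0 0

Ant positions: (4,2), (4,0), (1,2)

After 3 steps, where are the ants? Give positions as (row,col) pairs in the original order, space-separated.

Step 1: ant0:(4,2)->N->(3,2) | ant1:(4,0)->N->(3,0) | ant2:(1,2)->E->(1,3)
  grid max=3 at (1,3)
Step 2: ant0:(3,2)->E->(3,3) | ant1:(3,0)->N->(2,0) | ant2:(1,3)->N->(0,3)
  grid max=2 at (1,3)
Step 3: ant0:(3,3)->N->(2,3) | ant1:(2,0)->N->(1,0) | ant2:(0,3)->S->(1,3)
  grid max=3 at (1,3)

(2,3) (1,0) (1,3)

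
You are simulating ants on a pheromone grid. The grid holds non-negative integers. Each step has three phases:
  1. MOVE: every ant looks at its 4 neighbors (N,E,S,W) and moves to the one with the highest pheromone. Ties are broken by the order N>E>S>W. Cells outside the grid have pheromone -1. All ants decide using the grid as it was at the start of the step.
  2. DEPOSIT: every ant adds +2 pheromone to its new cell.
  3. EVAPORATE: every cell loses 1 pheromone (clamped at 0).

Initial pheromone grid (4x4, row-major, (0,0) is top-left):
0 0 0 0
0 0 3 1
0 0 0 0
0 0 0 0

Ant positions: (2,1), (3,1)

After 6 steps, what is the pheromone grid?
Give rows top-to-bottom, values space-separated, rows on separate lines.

After step 1: ants at (1,1),(2,1)
  0 0 0 0
  0 1 2 0
  0 1 0 0
  0 0 0 0
After step 2: ants at (1,2),(1,1)
  0 0 0 0
  0 2 3 0
  0 0 0 0
  0 0 0 0
After step 3: ants at (1,1),(1,2)
  0 0 0 0
  0 3 4 0
  0 0 0 0
  0 0 0 0
After step 4: ants at (1,2),(1,1)
  0 0 0 0
  0 4 5 0
  0 0 0 0
  0 0 0 0
After step 5: ants at (1,1),(1,2)
  0 0 0 0
  0 5 6 0
  0 0 0 0
  0 0 0 0
After step 6: ants at (1,2),(1,1)
  0 0 0 0
  0 6 7 0
  0 0 0 0
  0 0 0 0

0 0 0 0
0 6 7 0
0 0 0 0
0 0 0 0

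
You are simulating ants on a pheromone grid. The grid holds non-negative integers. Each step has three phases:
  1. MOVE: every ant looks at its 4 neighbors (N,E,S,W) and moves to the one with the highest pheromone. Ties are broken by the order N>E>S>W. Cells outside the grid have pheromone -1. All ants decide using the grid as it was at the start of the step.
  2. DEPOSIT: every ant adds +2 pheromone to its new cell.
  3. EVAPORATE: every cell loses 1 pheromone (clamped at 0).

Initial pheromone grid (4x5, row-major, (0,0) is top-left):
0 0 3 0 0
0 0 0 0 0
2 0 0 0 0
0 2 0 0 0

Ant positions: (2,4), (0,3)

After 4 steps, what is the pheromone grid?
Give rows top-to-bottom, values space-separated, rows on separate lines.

After step 1: ants at (1,4),(0,2)
  0 0 4 0 0
  0 0 0 0 1
  1 0 0 0 0
  0 1 0 0 0
After step 2: ants at (0,4),(0,3)
  0 0 3 1 1
  0 0 0 0 0
  0 0 0 0 0
  0 0 0 0 0
After step 3: ants at (0,3),(0,2)
  0 0 4 2 0
  0 0 0 0 0
  0 0 0 0 0
  0 0 0 0 0
After step 4: ants at (0,2),(0,3)
  0 0 5 3 0
  0 0 0 0 0
  0 0 0 0 0
  0 0 0 0 0

0 0 5 3 0
0 0 0 0 0
0 0 0 0 0
0 0 0 0 0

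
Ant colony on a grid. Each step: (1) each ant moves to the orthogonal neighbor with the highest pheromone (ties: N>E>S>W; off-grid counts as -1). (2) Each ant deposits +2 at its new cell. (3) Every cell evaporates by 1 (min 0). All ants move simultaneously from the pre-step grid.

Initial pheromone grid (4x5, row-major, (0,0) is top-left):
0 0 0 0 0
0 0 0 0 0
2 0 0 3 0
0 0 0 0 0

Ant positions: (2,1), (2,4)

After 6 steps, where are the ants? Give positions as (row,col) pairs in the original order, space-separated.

Step 1: ant0:(2,1)->W->(2,0) | ant1:(2,4)->W->(2,3)
  grid max=4 at (2,3)
Step 2: ant0:(2,0)->N->(1,0) | ant1:(2,3)->N->(1,3)
  grid max=3 at (2,3)
Step 3: ant0:(1,0)->S->(2,0) | ant1:(1,3)->S->(2,3)
  grid max=4 at (2,3)
Step 4: ant0:(2,0)->N->(1,0) | ant1:(2,3)->N->(1,3)
  grid max=3 at (2,3)
Step 5: ant0:(1,0)->S->(2,0) | ant1:(1,3)->S->(2,3)
  grid max=4 at (2,3)
Step 6: ant0:(2,0)->N->(1,0) | ant1:(2,3)->N->(1,3)
  grid max=3 at (2,3)

(1,0) (1,3)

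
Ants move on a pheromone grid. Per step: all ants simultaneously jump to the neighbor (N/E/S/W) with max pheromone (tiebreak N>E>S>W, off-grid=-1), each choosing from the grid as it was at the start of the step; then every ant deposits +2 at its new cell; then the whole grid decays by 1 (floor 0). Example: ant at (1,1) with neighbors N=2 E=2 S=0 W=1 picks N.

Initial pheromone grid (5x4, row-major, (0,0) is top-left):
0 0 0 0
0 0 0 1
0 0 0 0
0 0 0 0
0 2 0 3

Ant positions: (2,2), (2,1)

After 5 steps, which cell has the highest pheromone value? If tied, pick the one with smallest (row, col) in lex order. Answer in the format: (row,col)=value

Answer: (1,1)=5

Derivation:
Step 1: ant0:(2,2)->N->(1,2) | ant1:(2,1)->N->(1,1)
  grid max=2 at (4,3)
Step 2: ant0:(1,2)->W->(1,1) | ant1:(1,1)->E->(1,2)
  grid max=2 at (1,1)
Step 3: ant0:(1,1)->E->(1,2) | ant1:(1,2)->W->(1,1)
  grid max=3 at (1,1)
Step 4: ant0:(1,2)->W->(1,1) | ant1:(1,1)->E->(1,2)
  grid max=4 at (1,1)
Step 5: ant0:(1,1)->E->(1,2) | ant1:(1,2)->W->(1,1)
  grid max=5 at (1,1)
Final grid:
  0 0 0 0
  0 5 5 0
  0 0 0 0
  0 0 0 0
  0 0 0 0
Max pheromone 5 at (1,1)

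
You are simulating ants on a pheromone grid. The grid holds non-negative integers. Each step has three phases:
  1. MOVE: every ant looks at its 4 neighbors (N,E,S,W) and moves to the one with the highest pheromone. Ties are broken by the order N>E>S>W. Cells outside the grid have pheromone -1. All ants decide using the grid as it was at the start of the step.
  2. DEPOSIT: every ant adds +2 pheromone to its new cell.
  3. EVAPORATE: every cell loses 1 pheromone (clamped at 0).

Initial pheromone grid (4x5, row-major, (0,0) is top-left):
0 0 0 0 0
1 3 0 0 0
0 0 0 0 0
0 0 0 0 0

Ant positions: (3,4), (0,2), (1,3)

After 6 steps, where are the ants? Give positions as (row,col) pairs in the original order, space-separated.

Step 1: ant0:(3,4)->N->(2,4) | ant1:(0,2)->E->(0,3) | ant2:(1,3)->N->(0,3)
  grid max=3 at (0,3)
Step 2: ant0:(2,4)->N->(1,4) | ant1:(0,3)->E->(0,4) | ant2:(0,3)->E->(0,4)
  grid max=3 at (0,4)
Step 3: ant0:(1,4)->N->(0,4) | ant1:(0,4)->W->(0,3) | ant2:(0,4)->W->(0,3)
  grid max=5 at (0,3)
Step 4: ant0:(0,4)->W->(0,3) | ant1:(0,3)->E->(0,4) | ant2:(0,3)->E->(0,4)
  grid max=7 at (0,4)
Step 5: ant0:(0,3)->E->(0,4) | ant1:(0,4)->W->(0,3) | ant2:(0,4)->W->(0,3)
  grid max=9 at (0,3)
Step 6: ant0:(0,4)->W->(0,3) | ant1:(0,3)->E->(0,4) | ant2:(0,3)->E->(0,4)
  grid max=11 at (0,4)

(0,3) (0,4) (0,4)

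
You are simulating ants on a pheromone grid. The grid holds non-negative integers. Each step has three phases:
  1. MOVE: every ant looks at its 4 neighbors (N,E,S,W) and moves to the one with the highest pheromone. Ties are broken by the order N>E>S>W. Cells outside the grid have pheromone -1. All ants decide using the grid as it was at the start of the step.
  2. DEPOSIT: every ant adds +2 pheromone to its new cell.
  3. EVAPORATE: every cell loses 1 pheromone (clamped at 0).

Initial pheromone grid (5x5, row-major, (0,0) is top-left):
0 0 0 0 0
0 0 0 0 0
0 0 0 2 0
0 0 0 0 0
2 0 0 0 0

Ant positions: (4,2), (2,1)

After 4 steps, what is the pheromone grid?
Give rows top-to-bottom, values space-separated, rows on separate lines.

After step 1: ants at (3,2),(1,1)
  0 0 0 0 0
  0 1 0 0 0
  0 0 0 1 0
  0 0 1 0 0
  1 0 0 0 0
After step 2: ants at (2,2),(0,1)
  0 1 0 0 0
  0 0 0 0 0
  0 0 1 0 0
  0 0 0 0 0
  0 0 0 0 0
After step 3: ants at (1,2),(0,2)
  0 0 1 0 0
  0 0 1 0 0
  0 0 0 0 0
  0 0 0 0 0
  0 0 0 0 0
After step 4: ants at (0,2),(1,2)
  0 0 2 0 0
  0 0 2 0 0
  0 0 0 0 0
  0 0 0 0 0
  0 0 0 0 0

0 0 2 0 0
0 0 2 0 0
0 0 0 0 0
0 0 0 0 0
0 0 0 0 0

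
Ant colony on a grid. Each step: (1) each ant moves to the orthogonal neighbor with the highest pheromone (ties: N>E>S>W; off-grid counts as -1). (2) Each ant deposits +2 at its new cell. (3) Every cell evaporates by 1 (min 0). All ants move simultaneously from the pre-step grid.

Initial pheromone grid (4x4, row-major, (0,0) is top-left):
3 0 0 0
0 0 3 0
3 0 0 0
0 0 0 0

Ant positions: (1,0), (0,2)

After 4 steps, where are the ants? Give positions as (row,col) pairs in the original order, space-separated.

Step 1: ant0:(1,0)->N->(0,0) | ant1:(0,2)->S->(1,2)
  grid max=4 at (0,0)
Step 2: ant0:(0,0)->E->(0,1) | ant1:(1,2)->N->(0,2)
  grid max=3 at (0,0)
Step 3: ant0:(0,1)->W->(0,0) | ant1:(0,2)->S->(1,2)
  grid max=4 at (0,0)
Step 4: ant0:(0,0)->E->(0,1) | ant1:(1,2)->N->(0,2)
  grid max=3 at (0,0)

(0,1) (0,2)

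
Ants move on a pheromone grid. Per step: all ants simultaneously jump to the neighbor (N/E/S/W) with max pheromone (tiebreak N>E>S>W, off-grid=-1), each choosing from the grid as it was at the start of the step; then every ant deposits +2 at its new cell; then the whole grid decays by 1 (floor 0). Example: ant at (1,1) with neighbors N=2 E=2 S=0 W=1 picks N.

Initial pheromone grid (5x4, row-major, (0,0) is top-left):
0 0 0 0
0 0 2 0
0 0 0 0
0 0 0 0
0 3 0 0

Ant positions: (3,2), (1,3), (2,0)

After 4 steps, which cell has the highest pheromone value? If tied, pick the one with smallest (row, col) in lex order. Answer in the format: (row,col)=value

Answer: (1,2)=6

Derivation:
Step 1: ant0:(3,2)->N->(2,2) | ant1:(1,3)->W->(1,2) | ant2:(2,0)->N->(1,0)
  grid max=3 at (1,2)
Step 2: ant0:(2,2)->N->(1,2) | ant1:(1,2)->S->(2,2) | ant2:(1,0)->N->(0,0)
  grid max=4 at (1,2)
Step 3: ant0:(1,2)->S->(2,2) | ant1:(2,2)->N->(1,2) | ant2:(0,0)->E->(0,1)
  grid max=5 at (1,2)
Step 4: ant0:(2,2)->N->(1,2) | ant1:(1,2)->S->(2,2) | ant2:(0,1)->E->(0,2)
  grid max=6 at (1,2)
Final grid:
  0 0 1 0
  0 0 6 0
  0 0 4 0
  0 0 0 0
  0 0 0 0
Max pheromone 6 at (1,2)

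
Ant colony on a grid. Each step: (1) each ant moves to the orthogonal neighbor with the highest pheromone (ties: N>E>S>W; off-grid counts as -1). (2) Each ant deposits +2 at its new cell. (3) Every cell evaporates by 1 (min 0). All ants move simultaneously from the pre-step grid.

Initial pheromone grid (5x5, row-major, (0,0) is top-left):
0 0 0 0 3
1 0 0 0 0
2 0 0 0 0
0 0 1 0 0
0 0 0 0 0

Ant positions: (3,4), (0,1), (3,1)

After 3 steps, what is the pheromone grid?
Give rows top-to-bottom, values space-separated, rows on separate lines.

After step 1: ants at (2,4),(0,2),(3,2)
  0 0 1 0 2
  0 0 0 0 0
  1 0 0 0 1
  0 0 2 0 0
  0 0 0 0 0
After step 2: ants at (1,4),(0,3),(2,2)
  0 0 0 1 1
  0 0 0 0 1
  0 0 1 0 0
  0 0 1 0 0
  0 0 0 0 0
After step 3: ants at (0,4),(0,4),(3,2)
  0 0 0 0 4
  0 0 0 0 0
  0 0 0 0 0
  0 0 2 0 0
  0 0 0 0 0

0 0 0 0 4
0 0 0 0 0
0 0 0 0 0
0 0 2 0 0
0 0 0 0 0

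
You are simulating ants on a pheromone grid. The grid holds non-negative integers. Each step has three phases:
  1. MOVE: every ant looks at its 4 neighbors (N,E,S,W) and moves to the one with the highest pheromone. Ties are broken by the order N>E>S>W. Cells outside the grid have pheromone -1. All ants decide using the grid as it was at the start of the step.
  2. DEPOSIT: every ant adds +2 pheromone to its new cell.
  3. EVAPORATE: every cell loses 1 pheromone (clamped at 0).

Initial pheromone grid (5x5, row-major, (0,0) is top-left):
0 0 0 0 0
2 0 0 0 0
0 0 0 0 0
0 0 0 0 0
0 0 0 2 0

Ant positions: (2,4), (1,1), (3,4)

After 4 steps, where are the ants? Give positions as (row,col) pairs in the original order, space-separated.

Step 1: ant0:(2,4)->N->(1,4) | ant1:(1,1)->W->(1,0) | ant2:(3,4)->N->(2,4)
  grid max=3 at (1,0)
Step 2: ant0:(1,4)->S->(2,4) | ant1:(1,0)->N->(0,0) | ant2:(2,4)->N->(1,4)
  grid max=2 at (1,0)
Step 3: ant0:(2,4)->N->(1,4) | ant1:(0,0)->S->(1,0) | ant2:(1,4)->S->(2,4)
  grid max=3 at (1,0)
Step 4: ant0:(1,4)->S->(2,4) | ant1:(1,0)->N->(0,0) | ant2:(2,4)->N->(1,4)
  grid max=4 at (1,4)

(2,4) (0,0) (1,4)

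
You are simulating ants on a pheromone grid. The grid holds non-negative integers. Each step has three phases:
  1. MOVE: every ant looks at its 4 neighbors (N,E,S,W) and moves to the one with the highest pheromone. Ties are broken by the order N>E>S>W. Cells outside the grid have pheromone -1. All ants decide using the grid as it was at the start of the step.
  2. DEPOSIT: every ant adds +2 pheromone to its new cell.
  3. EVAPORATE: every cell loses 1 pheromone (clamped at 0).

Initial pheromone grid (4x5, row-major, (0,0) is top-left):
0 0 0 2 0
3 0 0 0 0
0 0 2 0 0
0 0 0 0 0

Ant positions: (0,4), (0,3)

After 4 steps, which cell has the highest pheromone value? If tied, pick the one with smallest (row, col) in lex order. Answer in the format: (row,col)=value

Answer: (0,3)=6

Derivation:
Step 1: ant0:(0,4)->W->(0,3) | ant1:(0,3)->E->(0,4)
  grid max=3 at (0,3)
Step 2: ant0:(0,3)->E->(0,4) | ant1:(0,4)->W->(0,3)
  grid max=4 at (0,3)
Step 3: ant0:(0,4)->W->(0,3) | ant1:(0,3)->E->(0,4)
  grid max=5 at (0,3)
Step 4: ant0:(0,3)->E->(0,4) | ant1:(0,4)->W->(0,3)
  grid max=6 at (0,3)
Final grid:
  0 0 0 6 4
  0 0 0 0 0
  0 0 0 0 0
  0 0 0 0 0
Max pheromone 6 at (0,3)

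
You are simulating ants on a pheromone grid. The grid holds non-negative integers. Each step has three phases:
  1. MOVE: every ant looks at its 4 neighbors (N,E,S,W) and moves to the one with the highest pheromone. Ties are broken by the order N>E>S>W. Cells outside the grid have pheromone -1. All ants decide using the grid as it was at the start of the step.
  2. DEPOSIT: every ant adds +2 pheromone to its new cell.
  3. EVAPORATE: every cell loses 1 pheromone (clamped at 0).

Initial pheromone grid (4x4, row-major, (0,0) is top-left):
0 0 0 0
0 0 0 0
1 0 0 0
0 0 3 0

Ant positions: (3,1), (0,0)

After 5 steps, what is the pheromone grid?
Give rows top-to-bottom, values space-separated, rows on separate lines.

After step 1: ants at (3,2),(0,1)
  0 1 0 0
  0 0 0 0
  0 0 0 0
  0 0 4 0
After step 2: ants at (2,2),(0,2)
  0 0 1 0
  0 0 0 0
  0 0 1 0
  0 0 3 0
After step 3: ants at (3,2),(0,3)
  0 0 0 1
  0 0 0 0
  0 0 0 0
  0 0 4 0
After step 4: ants at (2,2),(1,3)
  0 0 0 0
  0 0 0 1
  0 0 1 0
  0 0 3 0
After step 5: ants at (3,2),(0,3)
  0 0 0 1
  0 0 0 0
  0 0 0 0
  0 0 4 0

0 0 0 1
0 0 0 0
0 0 0 0
0 0 4 0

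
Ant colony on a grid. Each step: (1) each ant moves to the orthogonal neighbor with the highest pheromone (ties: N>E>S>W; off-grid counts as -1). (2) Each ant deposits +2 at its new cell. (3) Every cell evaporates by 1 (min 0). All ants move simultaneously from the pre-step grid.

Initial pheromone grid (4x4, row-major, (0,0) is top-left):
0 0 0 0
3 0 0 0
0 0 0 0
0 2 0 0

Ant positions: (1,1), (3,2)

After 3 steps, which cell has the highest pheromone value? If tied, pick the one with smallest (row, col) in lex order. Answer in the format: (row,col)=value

Answer: (1,0)=4

Derivation:
Step 1: ant0:(1,1)->W->(1,0) | ant1:(3,2)->W->(3,1)
  grid max=4 at (1,0)
Step 2: ant0:(1,0)->N->(0,0) | ant1:(3,1)->N->(2,1)
  grid max=3 at (1,0)
Step 3: ant0:(0,0)->S->(1,0) | ant1:(2,1)->S->(3,1)
  grid max=4 at (1,0)
Final grid:
  0 0 0 0
  4 0 0 0
  0 0 0 0
  0 3 0 0
Max pheromone 4 at (1,0)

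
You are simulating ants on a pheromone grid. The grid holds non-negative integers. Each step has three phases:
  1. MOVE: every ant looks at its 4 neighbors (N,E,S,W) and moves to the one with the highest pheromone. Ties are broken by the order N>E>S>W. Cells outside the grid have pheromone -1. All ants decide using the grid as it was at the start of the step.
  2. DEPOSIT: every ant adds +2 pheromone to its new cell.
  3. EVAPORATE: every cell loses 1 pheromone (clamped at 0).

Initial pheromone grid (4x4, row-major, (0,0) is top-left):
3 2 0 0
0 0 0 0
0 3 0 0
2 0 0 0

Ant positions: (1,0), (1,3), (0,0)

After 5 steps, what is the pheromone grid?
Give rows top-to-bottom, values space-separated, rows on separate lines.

After step 1: ants at (0,0),(0,3),(0,1)
  4 3 0 1
  0 0 0 0
  0 2 0 0
  1 0 0 0
After step 2: ants at (0,1),(1,3),(0,0)
  5 4 0 0
  0 0 0 1
  0 1 0 0
  0 0 0 0
After step 3: ants at (0,0),(0,3),(0,1)
  6 5 0 1
  0 0 0 0
  0 0 0 0
  0 0 0 0
After step 4: ants at (0,1),(1,3),(0,0)
  7 6 0 0
  0 0 0 1
  0 0 0 0
  0 0 0 0
After step 5: ants at (0,0),(0,3),(0,1)
  8 7 0 1
  0 0 0 0
  0 0 0 0
  0 0 0 0

8 7 0 1
0 0 0 0
0 0 0 0
0 0 0 0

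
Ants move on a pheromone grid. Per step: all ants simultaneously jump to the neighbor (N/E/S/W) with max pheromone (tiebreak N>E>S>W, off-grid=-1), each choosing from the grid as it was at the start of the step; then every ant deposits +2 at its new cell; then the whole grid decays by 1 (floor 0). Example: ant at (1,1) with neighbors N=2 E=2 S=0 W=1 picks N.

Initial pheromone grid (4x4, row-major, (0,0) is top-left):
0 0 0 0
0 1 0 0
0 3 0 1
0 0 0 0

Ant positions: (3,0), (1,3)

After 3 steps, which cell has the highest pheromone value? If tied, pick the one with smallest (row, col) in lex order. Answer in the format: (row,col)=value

Answer: (2,1)=2

Derivation:
Step 1: ant0:(3,0)->N->(2,0) | ant1:(1,3)->S->(2,3)
  grid max=2 at (2,1)
Step 2: ant0:(2,0)->E->(2,1) | ant1:(2,3)->N->(1,3)
  grid max=3 at (2,1)
Step 3: ant0:(2,1)->N->(1,1) | ant1:(1,3)->S->(2,3)
  grid max=2 at (2,1)
Final grid:
  0 0 0 0
  0 1 0 0
  0 2 0 2
  0 0 0 0
Max pheromone 2 at (2,1)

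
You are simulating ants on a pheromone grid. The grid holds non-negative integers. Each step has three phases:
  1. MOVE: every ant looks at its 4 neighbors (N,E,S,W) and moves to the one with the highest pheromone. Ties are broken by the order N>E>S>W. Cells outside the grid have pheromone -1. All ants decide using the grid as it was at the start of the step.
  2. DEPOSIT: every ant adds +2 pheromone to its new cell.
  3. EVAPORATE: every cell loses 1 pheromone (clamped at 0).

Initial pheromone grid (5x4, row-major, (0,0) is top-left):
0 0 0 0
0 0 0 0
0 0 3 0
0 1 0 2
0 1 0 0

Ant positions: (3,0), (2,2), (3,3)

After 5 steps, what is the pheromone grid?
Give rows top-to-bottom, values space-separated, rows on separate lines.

After step 1: ants at (3,1),(1,2),(2,3)
  0 0 0 0
  0 0 1 0
  0 0 2 1
  0 2 0 1
  0 0 0 0
After step 2: ants at (2,1),(2,2),(2,2)
  0 0 0 0
  0 0 0 0
  0 1 5 0
  0 1 0 0
  0 0 0 0
After step 3: ants at (2,2),(2,1),(2,1)
  0 0 0 0
  0 0 0 0
  0 4 6 0
  0 0 0 0
  0 0 0 0
After step 4: ants at (2,1),(2,2),(2,2)
  0 0 0 0
  0 0 0 0
  0 5 9 0
  0 0 0 0
  0 0 0 0
After step 5: ants at (2,2),(2,1),(2,1)
  0 0 0 0
  0 0 0 0
  0 8 10 0
  0 0 0 0
  0 0 0 0

0 0 0 0
0 0 0 0
0 8 10 0
0 0 0 0
0 0 0 0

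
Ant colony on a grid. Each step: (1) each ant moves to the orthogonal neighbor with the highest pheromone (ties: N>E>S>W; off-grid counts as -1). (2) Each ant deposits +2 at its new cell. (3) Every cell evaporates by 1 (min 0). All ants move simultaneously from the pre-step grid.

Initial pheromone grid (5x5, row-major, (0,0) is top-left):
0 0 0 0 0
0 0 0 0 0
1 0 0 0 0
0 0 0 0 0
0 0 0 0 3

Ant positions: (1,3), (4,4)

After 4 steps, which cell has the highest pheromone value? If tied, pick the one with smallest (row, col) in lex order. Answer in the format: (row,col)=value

Answer: (4,4)=3

Derivation:
Step 1: ant0:(1,3)->N->(0,3) | ant1:(4,4)->N->(3,4)
  grid max=2 at (4,4)
Step 2: ant0:(0,3)->E->(0,4) | ant1:(3,4)->S->(4,4)
  grid max=3 at (4,4)
Step 3: ant0:(0,4)->S->(1,4) | ant1:(4,4)->N->(3,4)
  grid max=2 at (4,4)
Step 4: ant0:(1,4)->N->(0,4) | ant1:(3,4)->S->(4,4)
  grid max=3 at (4,4)
Final grid:
  0 0 0 0 1
  0 0 0 0 0
  0 0 0 0 0
  0 0 0 0 0
  0 0 0 0 3
Max pheromone 3 at (4,4)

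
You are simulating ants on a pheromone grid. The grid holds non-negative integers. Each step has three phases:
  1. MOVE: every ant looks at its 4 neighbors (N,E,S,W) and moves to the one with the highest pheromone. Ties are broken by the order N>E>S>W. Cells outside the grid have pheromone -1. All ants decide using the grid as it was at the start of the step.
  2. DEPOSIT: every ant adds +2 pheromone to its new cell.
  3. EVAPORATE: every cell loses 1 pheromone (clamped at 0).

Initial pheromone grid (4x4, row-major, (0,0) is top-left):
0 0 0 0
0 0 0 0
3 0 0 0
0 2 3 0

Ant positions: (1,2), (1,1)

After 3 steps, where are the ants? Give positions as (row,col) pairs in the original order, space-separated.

Step 1: ant0:(1,2)->N->(0,2) | ant1:(1,1)->N->(0,1)
  grid max=2 at (2,0)
Step 2: ant0:(0,2)->W->(0,1) | ant1:(0,1)->E->(0,2)
  grid max=2 at (0,1)
Step 3: ant0:(0,1)->E->(0,2) | ant1:(0,2)->W->(0,1)
  grid max=3 at (0,1)

(0,2) (0,1)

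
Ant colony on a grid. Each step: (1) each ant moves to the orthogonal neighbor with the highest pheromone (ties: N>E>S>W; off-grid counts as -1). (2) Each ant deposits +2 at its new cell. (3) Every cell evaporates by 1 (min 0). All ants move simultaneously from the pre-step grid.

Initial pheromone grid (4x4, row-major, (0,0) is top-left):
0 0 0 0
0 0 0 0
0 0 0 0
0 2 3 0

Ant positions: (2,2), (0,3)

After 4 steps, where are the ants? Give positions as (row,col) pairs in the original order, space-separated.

Step 1: ant0:(2,2)->S->(3,2) | ant1:(0,3)->S->(1,3)
  grid max=4 at (3,2)
Step 2: ant0:(3,2)->W->(3,1) | ant1:(1,3)->N->(0,3)
  grid max=3 at (3,2)
Step 3: ant0:(3,1)->E->(3,2) | ant1:(0,3)->S->(1,3)
  grid max=4 at (3,2)
Step 4: ant0:(3,2)->W->(3,1) | ant1:(1,3)->N->(0,3)
  grid max=3 at (3,2)

(3,1) (0,3)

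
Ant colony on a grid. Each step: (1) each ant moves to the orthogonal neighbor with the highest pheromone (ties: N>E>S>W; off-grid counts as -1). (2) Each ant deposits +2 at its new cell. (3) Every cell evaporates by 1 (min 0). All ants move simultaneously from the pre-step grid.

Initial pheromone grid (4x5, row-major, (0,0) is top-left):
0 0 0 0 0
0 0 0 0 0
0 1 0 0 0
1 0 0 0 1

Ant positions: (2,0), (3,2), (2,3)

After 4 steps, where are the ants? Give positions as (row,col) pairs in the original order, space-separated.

Step 1: ant0:(2,0)->E->(2,1) | ant1:(3,2)->N->(2,2) | ant2:(2,3)->N->(1,3)
  grid max=2 at (2,1)
Step 2: ant0:(2,1)->E->(2,2) | ant1:(2,2)->W->(2,1) | ant2:(1,3)->N->(0,3)
  grid max=3 at (2,1)
Step 3: ant0:(2,2)->W->(2,1) | ant1:(2,1)->E->(2,2) | ant2:(0,3)->E->(0,4)
  grid max=4 at (2,1)
Step 4: ant0:(2,1)->E->(2,2) | ant1:(2,2)->W->(2,1) | ant2:(0,4)->S->(1,4)
  grid max=5 at (2,1)

(2,2) (2,1) (1,4)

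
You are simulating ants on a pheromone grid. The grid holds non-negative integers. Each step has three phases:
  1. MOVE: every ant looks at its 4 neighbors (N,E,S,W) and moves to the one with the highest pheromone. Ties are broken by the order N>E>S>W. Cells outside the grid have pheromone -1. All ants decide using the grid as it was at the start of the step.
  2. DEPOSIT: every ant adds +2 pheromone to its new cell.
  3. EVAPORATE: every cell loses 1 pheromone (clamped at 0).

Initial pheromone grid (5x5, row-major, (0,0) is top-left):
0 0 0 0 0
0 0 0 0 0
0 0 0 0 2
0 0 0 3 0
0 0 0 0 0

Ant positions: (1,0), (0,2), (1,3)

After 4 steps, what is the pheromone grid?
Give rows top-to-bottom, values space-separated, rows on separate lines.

After step 1: ants at (0,0),(0,3),(0,3)
  1 0 0 3 0
  0 0 0 0 0
  0 0 0 0 1
  0 0 0 2 0
  0 0 0 0 0
After step 2: ants at (0,1),(0,4),(0,4)
  0 1 0 2 3
  0 0 0 0 0
  0 0 0 0 0
  0 0 0 1 0
  0 0 0 0 0
After step 3: ants at (0,2),(0,3),(0,3)
  0 0 1 5 2
  0 0 0 0 0
  0 0 0 0 0
  0 0 0 0 0
  0 0 0 0 0
After step 4: ants at (0,3),(0,4),(0,4)
  0 0 0 6 5
  0 0 0 0 0
  0 0 0 0 0
  0 0 0 0 0
  0 0 0 0 0

0 0 0 6 5
0 0 0 0 0
0 0 0 0 0
0 0 0 0 0
0 0 0 0 0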